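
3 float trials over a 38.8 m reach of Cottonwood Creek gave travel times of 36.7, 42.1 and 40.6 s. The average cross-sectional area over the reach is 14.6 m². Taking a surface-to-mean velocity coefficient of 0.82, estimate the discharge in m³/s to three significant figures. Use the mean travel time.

11.7 m³/s

t̄ = (36.7 + 42.1 + 40.6) / 3 = 39.8 s
v_surface = L / t̄ = 38.8 / 39.8 = 0.9749 m/s
v_mean = 0.82 × 0.9749 = 0.7994 m/s
Q = A × v_mean = 14.6 × 0.7994 = 11.67 m³/s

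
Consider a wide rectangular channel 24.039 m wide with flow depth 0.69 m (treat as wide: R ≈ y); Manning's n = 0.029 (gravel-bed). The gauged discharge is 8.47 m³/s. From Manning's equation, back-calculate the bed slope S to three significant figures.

0.000360

A = b·y = 24.039 × 0.69 = 16.59 m²
Wide channel: R ≈ y = 0.69 m
S = (Q·n / (1·A·R^(2/3)))² = (8.47×0.029 / (1×16.59×0.7808))² = 0.0003597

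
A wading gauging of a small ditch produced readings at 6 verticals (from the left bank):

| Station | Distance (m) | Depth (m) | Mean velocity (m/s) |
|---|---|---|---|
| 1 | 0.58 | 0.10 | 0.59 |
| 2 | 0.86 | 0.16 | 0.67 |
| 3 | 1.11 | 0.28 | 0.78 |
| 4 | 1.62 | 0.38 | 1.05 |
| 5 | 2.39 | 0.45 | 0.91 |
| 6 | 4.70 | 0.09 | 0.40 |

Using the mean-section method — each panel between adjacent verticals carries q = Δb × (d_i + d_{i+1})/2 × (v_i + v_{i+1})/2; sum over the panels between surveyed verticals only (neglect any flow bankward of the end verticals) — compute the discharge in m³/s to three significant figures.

Panel 1-2: Δb = 0.28 m, d̄ = (0.10+0.16)/2 = 0.13, v̄ = (0.59+0.67)/2 = 0.63 → q = 0.28×0.13×0.63 = 0.02293 m³/s
Panel 2-3: Δb = 0.25 m, d̄ = (0.16+0.28)/2 = 0.22, v̄ = (0.67+0.78)/2 = 0.725 → q = 0.25×0.22×0.725 = 0.03988 m³/s
Panel 3-4: Δb = 0.51 m, d̄ = (0.28+0.38)/2 = 0.33, v̄ = (0.78+1.05)/2 = 0.915 → q = 0.51×0.33×0.915 = 0.1540 m³/s
Panel 4-5: Δb = 0.77 m, d̄ = (0.38+0.45)/2 = 0.415, v̄ = (1.05+0.91)/2 = 0.98 → q = 0.77×0.415×0.98 = 0.3132 m³/s
Panel 5-6: Δb = 2.31 m, d̄ = (0.45+0.09)/2 = 0.27, v̄ = (0.91+0.40)/2 = 0.655 → q = 2.31×0.27×0.655 = 0.4085 m³/s
Q = Σ q = 0.9385 m³/s

0.938 m³/s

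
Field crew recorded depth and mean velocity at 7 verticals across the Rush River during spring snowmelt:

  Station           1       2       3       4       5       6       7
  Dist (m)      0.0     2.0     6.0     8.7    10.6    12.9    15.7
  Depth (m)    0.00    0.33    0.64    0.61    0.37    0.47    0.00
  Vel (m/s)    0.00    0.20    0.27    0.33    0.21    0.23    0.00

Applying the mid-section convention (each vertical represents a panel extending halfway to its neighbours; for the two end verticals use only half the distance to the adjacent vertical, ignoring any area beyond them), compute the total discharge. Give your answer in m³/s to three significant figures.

w_2 = (6.0 − 0.0)/2 = 3 m; q_2 = 0.20 × 0.33 × 3 = 0.1980 m³/s
w_3 = (8.7 − 2.0)/2 = 3.35 m; q_3 = 0.27 × 0.64 × 3.35 = 0.5789 m³/s
w_4 = (10.6 − 6.0)/2 = 2.3 m; q_4 = 0.33 × 0.61 × 2.3 = 0.4630 m³/s
w_5 = (12.9 − 8.7)/2 = 2.1 m; q_5 = 0.21 × 0.37 × 2.1 = 0.1632 m³/s
w_6 = (15.7 − 10.6)/2 = 2.55 m; q_6 = 0.23 × 0.47 × 2.55 = 0.2757 m³/s
Stations 1, 7 contribute zero (depth or velocity is 0).
Q = Σ qᵢ = 1.679 m³/s

1.68 m³/s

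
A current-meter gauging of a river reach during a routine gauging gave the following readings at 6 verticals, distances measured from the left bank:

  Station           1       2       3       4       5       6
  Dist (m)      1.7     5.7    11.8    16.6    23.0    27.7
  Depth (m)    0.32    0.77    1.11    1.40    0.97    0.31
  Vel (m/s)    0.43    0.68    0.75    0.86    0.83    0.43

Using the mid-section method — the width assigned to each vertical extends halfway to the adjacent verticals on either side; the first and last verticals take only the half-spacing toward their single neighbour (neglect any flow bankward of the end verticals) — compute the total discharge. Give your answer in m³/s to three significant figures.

19.0 m³/s

w_1 = (5.7 − 1.7)/2 = 2 m; q_1 = 0.43 × 0.32 × 2 = 0.2752 m³/s
w_2 = (11.8 − 1.7)/2 = 5.05 m; q_2 = 0.68 × 0.77 × 5.05 = 2.644 m³/s
w_3 = (16.6 − 5.7)/2 = 5.45 m; q_3 = 0.75 × 1.11 × 5.45 = 4.537 m³/s
w_4 = (23.0 − 11.8)/2 = 5.6 m; q_4 = 0.86 × 1.40 × 5.6 = 6.742 m³/s
w_5 = (27.7 − 16.6)/2 = 5.55 m; q_5 = 0.83 × 0.97 × 5.55 = 4.468 m³/s
w_6 = (27.7 − 23.0)/2 = 2.35 m; q_6 = 0.43 × 0.31 × 2.35 = 0.3133 m³/s
Q = Σ qᵢ = 18.98 m³/s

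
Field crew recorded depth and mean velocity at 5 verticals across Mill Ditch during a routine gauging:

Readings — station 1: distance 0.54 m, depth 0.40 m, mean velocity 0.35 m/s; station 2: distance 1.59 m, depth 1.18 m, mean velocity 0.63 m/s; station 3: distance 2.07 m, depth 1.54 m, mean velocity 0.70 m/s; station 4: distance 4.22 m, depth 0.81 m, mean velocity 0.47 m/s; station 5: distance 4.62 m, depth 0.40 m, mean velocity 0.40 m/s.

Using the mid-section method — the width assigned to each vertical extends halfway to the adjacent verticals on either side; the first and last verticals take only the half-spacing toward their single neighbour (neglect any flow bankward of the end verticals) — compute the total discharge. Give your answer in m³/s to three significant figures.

w_1 = (1.59 − 0.54)/2 = 0.525 m; q_1 = 0.35 × 0.40 × 0.525 = 0.07350 m³/s
w_2 = (2.07 − 0.54)/2 = 0.765 m; q_2 = 0.63 × 1.18 × 0.765 = 0.5687 m³/s
w_3 = (4.22 − 1.59)/2 = 1.315 m; q_3 = 0.70 × 1.54 × 1.315 = 1.418 m³/s
w_4 = (4.62 − 2.07)/2 = 1.275 m; q_4 = 0.47 × 0.81 × 1.275 = 0.4854 m³/s
w_5 = (4.62 − 4.22)/2 = 0.2 m; q_5 = 0.40 × 0.40 × 0.2 = 0.03200 m³/s
Q = Σ qᵢ = 2.577 m³/s

2.58 m³/s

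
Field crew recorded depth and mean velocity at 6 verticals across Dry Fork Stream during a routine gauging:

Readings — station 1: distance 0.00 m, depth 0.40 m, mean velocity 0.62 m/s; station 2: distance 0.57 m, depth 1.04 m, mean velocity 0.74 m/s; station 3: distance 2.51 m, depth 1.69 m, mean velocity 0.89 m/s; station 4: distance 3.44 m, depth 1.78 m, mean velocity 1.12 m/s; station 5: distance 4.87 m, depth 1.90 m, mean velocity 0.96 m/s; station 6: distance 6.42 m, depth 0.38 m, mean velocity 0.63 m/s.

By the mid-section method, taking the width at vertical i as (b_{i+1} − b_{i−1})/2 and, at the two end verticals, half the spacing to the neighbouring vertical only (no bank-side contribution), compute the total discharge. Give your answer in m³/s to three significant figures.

w_1 = (0.57 − 0.00)/2 = 0.285 m; q_1 = 0.62 × 0.40 × 0.285 = 0.07068 m³/s
w_2 = (2.51 − 0.00)/2 = 1.255 m; q_2 = 0.74 × 1.04 × 1.255 = 0.9658 m³/s
w_3 = (3.44 − 0.57)/2 = 1.435 m; q_3 = 0.89 × 1.69 × 1.435 = 2.158 m³/s
w_4 = (4.87 − 2.51)/2 = 1.18 m; q_4 = 1.12 × 1.78 × 1.18 = 2.352 m³/s
w_5 = (6.42 − 3.44)/2 = 1.49 m; q_5 = 0.96 × 1.90 × 1.49 = 2.718 m³/s
w_6 = (6.42 − 4.87)/2 = 0.775 m; q_6 = 0.63 × 0.38 × 0.775 = 0.1855 m³/s
Q = Σ qᵢ = 8.451 m³/s

8.45 m³/s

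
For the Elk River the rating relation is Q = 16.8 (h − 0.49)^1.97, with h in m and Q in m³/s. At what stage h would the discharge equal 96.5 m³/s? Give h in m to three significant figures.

h − h₀ = (Q/C)^(1/b) = (96.5/16.8)^(1/1.97) = 2.429 m
h = 0.49 + 2.429 = 2.919 m

2.92 m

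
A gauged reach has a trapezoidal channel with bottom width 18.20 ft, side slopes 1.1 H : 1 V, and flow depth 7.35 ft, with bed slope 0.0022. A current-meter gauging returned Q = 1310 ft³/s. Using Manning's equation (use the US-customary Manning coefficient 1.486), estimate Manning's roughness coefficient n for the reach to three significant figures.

A = (b + z·y)·y = (18.20 + 1.1×7.35)×7.35 = 193.2 ft²
P = b + 2y√(1+z²) = 18.20 + 2×7.35×√(1+1.1²) = 40.05 ft
R = A/P = 193.2/40.05 = 4.823 ft
n = (1.486/Q)·A·R^(2/3)·S^(1/2) = (1.486/1310) × 193.2 × 2.855 × 0.04690 = 0.02934

0.0293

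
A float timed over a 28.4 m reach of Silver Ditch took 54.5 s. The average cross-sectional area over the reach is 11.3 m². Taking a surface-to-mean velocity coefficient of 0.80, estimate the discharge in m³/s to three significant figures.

4.71 m³/s

v_surface = L / t̄ = 28.4 / 54.5 = 0.5211 m/s
v_mean = 0.80 × 0.5211 = 0.4169 m/s
Q = A × v_mean = 11.3 × 0.4169 = 4.711 m³/s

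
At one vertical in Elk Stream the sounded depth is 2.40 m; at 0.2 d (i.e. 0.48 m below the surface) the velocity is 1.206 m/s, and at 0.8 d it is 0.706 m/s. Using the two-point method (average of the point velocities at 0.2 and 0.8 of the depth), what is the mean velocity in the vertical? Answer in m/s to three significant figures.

v̄ = (1.206 + 0.706) / 2 = 0.9560 m/s

0.956 m/s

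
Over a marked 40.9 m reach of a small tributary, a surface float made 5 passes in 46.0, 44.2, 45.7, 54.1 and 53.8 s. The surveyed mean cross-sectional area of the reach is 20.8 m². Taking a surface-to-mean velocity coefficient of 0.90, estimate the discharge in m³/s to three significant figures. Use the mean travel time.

t̄ = (46.0 + 44.2 + 45.7 + 54.1 + 53.8) / 5 = 48.76 s
v_surface = L / t̄ = 40.9 / 48.76 = 0.8388 m/s
v_mean = 0.90 × 0.8388 = 0.7549 m/s
Q = A × v_mean = 20.8 × 0.7549 = 15.70 m³/s

15.7 m³/s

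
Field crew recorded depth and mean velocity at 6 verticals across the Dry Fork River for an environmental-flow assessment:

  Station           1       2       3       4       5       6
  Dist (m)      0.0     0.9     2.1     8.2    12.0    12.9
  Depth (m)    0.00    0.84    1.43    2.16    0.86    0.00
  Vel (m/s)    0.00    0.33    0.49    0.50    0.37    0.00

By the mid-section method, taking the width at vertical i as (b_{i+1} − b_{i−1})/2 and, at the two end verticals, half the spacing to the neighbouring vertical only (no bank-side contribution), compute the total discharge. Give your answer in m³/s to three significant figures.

8.94 m³/s

w_2 = (2.1 − 0.0)/2 = 1.05 m; q_2 = 0.33 × 0.84 × 1.05 = 0.2911 m³/s
w_3 = (8.2 − 0.9)/2 = 3.65 m; q_3 = 0.49 × 1.43 × 3.65 = 2.558 m³/s
w_4 = (12.0 − 2.1)/2 = 4.95 m; q_4 = 0.50 × 2.16 × 4.95 = 5.346 m³/s
w_5 = (12.9 − 8.2)/2 = 2.35 m; q_5 = 0.37 × 0.86 × 2.35 = 0.7478 m³/s
Stations 1, 6 contribute zero (depth or velocity is 0).
Q = Σ qᵢ = 8.942 m³/s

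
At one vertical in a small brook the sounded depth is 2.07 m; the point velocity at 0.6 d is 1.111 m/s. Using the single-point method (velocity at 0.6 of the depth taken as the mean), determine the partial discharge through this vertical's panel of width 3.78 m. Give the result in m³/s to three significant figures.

8.69 m³/s

v̄ = v₀.₆ = 1.111 m/s
q = v̄ × d × w = 1.111 × 2.07 × 3.78 = 8.693 m³/s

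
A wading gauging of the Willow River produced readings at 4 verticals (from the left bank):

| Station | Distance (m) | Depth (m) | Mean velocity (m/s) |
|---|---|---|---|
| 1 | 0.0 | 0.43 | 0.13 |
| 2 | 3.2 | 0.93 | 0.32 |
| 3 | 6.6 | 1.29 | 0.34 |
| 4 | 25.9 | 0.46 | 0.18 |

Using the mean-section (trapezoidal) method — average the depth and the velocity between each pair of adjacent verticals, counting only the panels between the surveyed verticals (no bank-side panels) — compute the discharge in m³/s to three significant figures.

6.13 m³/s

Panel 1-2: Δb = 3.2 m, d̄ = (0.43+0.93)/2 = 0.68, v̄ = (0.13+0.32)/2 = 0.225 → q = 3.2×0.68×0.225 = 0.4896 m³/s
Panel 2-3: Δb = 3.4 m, d̄ = (0.93+1.29)/2 = 1.11, v̄ = (0.32+0.34)/2 = 0.33 → q = 3.4×1.11×0.33 = 1.245 m³/s
Panel 3-4: Δb = 19.3 m, d̄ = (1.29+0.46)/2 = 0.875, v̄ = (0.34+0.18)/2 = 0.26 → q = 19.3×0.875×0.26 = 4.391 m³/s
Q = Σ q = 6.126 m³/s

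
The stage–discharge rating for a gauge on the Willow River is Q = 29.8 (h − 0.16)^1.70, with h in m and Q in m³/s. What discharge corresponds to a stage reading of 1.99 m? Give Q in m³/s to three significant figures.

83.2 m³/s

Q = 29.8 × (1.99 − 0.16)^1.70 = 29.8 × 1.83^1.70 = 83.25 m³/s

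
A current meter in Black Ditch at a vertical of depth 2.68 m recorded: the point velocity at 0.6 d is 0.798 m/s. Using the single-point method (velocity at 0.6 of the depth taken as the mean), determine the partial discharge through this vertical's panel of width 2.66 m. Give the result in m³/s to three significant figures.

5.69 m³/s

v̄ = v₀.₆ = 0.798 m/s
q = v̄ × d × w = 0.7980 × 2.68 × 2.66 = 5.689 m³/s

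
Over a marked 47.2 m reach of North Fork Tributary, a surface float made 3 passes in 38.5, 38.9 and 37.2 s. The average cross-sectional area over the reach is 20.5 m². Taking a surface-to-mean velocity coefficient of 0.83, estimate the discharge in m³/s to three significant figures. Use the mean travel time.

21.0 m³/s

t̄ = (38.5 + 38.9 + 37.2) / 3 = 38.2 s
v_surface = L / t̄ = 47.2 / 38.2 = 1.236 m/s
v_mean = 0.83 × 1.236 = 1.026 m/s
Q = A × v_mean = 20.5 × 1.026 = 21.02 m³/s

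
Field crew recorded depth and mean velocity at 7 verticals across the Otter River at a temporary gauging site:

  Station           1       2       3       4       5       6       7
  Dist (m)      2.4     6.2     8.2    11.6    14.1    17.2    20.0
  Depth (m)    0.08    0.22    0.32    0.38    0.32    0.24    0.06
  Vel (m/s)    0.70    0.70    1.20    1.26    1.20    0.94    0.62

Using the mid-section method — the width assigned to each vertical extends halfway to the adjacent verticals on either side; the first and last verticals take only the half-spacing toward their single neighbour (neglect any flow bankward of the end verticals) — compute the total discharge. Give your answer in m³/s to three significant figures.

4.80 m³/s

w_1 = (6.2 − 2.4)/2 = 1.9 m; q_1 = 0.70 × 0.08 × 1.9 = 0.1064 m³/s
w_2 = (8.2 − 2.4)/2 = 2.9 m; q_2 = 0.70 × 0.22 × 2.9 = 0.4466 m³/s
w_3 = (11.6 − 6.2)/2 = 2.7 m; q_3 = 1.20 × 0.32 × 2.7 = 1.037 m³/s
w_4 = (14.1 − 8.2)/2 = 2.95 m; q_4 = 1.26 × 0.38 × 2.95 = 1.412 m³/s
w_5 = (17.2 − 11.6)/2 = 2.8 m; q_5 = 1.20 × 0.32 × 2.8 = 1.075 m³/s
w_6 = (20.0 − 14.1)/2 = 2.95 m; q_6 = 0.94 × 0.24 × 2.95 = 0.6655 m³/s
w_7 = (20.0 − 17.2)/2 = 1.4 m; q_7 = 0.62 × 0.06 × 1.4 = 0.05208 m³/s
Q = Σ qᵢ = 4.795 m³/s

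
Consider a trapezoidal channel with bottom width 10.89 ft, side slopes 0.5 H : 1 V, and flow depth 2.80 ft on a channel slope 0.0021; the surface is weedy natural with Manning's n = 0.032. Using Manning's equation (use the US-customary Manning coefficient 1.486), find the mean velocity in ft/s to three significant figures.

3.39 ft/s

A = (b + z·y)·y = (10.89 + 0.5×2.80)×2.80 = 34.41 ft²
P = b + 2y√(1+z²) = 10.89 + 2×2.80×√(1+0.5²) = 17.15 ft
R = A/P = 34.41/17.15 = 2.006 ft
Q = (1.486/n)·A·R^(2/3)·S^(1/2) = (1.486/0.032) × 34.41 × 2.006^(2/3) × 0.0021^(1/2) = 116.5 ft³/s
V = Q/A = 116.5/34.41 = 3.385 ft/s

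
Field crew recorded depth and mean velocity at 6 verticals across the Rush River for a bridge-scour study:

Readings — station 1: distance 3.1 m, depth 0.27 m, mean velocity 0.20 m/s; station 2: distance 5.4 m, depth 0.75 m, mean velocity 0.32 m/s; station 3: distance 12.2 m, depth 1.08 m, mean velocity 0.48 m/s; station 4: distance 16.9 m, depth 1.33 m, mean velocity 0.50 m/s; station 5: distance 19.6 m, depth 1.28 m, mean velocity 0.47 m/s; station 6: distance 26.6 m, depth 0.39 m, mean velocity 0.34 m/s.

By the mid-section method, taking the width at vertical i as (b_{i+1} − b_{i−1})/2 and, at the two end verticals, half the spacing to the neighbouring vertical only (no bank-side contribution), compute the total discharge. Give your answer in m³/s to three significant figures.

9.98 m³/s

w_1 = (5.4 − 3.1)/2 = 1.15 m; q_1 = 0.20 × 0.27 × 1.15 = 0.06210 m³/s
w_2 = (12.2 − 3.1)/2 = 4.55 m; q_2 = 0.32 × 0.75 × 4.55 = 1.092 m³/s
w_3 = (16.9 − 5.4)/2 = 5.75 m; q_3 = 0.48 × 1.08 × 5.75 = 2.981 m³/s
w_4 = (19.6 − 12.2)/2 = 3.7 m; q_4 = 0.50 × 1.33 × 3.7 = 2.461 m³/s
w_5 = (26.6 − 16.9)/2 = 4.85 m; q_5 = 0.47 × 1.28 × 4.85 = 2.918 m³/s
w_6 = (26.6 − 19.6)/2 = 3.5 m; q_6 = 0.34 × 0.39 × 3.5 = 0.4641 m³/s
Q = Σ qᵢ = 9.977 m³/s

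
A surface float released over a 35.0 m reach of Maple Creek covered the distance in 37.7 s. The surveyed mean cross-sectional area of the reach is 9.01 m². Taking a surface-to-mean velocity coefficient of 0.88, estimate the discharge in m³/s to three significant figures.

7.36 m³/s

v_surface = L / t̄ = 35.0 / 37.7 = 0.9284 m/s
v_mean = 0.88 × 0.9284 = 0.8170 m/s
Q = A × v_mean = 9.01 × 0.8170 = 7.361 m³/s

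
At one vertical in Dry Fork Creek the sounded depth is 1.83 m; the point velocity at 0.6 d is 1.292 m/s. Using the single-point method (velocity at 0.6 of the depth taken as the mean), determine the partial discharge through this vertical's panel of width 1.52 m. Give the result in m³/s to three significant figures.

3.59 m³/s

v̄ = v₀.₆ = 1.292 m/s
q = v̄ × d × w = 1.292 × 1.83 × 1.52 = 3.594 m³/s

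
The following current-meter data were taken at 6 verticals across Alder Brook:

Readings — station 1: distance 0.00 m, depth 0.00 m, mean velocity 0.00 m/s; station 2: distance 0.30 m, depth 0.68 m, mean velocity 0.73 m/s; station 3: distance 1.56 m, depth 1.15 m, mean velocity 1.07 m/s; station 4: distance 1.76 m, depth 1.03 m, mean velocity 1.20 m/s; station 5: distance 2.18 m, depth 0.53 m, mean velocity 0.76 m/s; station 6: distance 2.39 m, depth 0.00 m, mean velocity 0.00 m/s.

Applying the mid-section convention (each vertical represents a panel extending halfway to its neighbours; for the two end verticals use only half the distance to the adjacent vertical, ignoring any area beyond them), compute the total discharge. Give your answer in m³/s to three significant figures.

1.80 m³/s

w_2 = (1.56 − 0.00)/2 = 0.78 m; q_2 = 0.73 × 0.68 × 0.78 = 0.3872 m³/s
w_3 = (1.76 − 0.30)/2 = 0.73 m; q_3 = 1.07 × 1.15 × 0.73 = 0.8983 m³/s
w_4 = (2.18 − 1.56)/2 = 0.31 m; q_4 = 1.20 × 1.03 × 0.31 = 0.3832 m³/s
w_5 = (2.39 − 1.76)/2 = 0.315 m; q_5 = 0.76 × 0.53 × 0.315 = 0.1269 m³/s
Stations 1, 6 contribute zero (depth or velocity is 0).
Q = Σ qᵢ = 1.795 m³/s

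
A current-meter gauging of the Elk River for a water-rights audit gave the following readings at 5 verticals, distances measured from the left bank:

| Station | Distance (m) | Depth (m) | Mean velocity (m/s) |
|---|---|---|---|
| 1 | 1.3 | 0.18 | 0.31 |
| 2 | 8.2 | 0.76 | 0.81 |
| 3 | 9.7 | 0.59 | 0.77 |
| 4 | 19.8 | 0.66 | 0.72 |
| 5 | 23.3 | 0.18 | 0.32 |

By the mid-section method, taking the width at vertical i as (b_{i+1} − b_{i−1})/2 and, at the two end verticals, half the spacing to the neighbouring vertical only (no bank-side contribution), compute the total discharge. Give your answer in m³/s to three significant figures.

8.75 m³/s

w_1 = (8.2 − 1.3)/2 = 3.45 m; q_1 = 0.31 × 0.18 × 3.45 = 0.1925 m³/s
w_2 = (9.7 − 1.3)/2 = 4.2 m; q_2 = 0.81 × 0.76 × 4.2 = 2.586 m³/s
w_3 = (19.8 − 8.2)/2 = 5.8 m; q_3 = 0.77 × 0.59 × 5.8 = 2.635 m³/s
w_4 = (23.3 − 9.7)/2 = 6.8 m; q_4 = 0.72 × 0.66 × 6.8 = 3.231 m³/s
w_5 = (23.3 − 19.8)/2 = 1.75 m; q_5 = 0.32 × 0.18 × 1.75 = 0.1008 m³/s
Q = Σ qᵢ = 8.745 m³/s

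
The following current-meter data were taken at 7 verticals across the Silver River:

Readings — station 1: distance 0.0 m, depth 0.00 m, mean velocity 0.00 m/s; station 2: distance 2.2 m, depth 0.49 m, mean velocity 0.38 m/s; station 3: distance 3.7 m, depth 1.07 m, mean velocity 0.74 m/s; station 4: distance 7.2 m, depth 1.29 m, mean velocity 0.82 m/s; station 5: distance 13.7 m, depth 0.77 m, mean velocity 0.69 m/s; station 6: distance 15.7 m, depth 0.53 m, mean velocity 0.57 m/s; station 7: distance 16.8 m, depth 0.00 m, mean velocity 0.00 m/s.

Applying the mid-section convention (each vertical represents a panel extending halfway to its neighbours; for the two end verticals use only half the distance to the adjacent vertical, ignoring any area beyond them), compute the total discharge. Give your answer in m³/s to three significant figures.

w_2 = (3.7 − 0.0)/2 = 1.85 m; q_2 = 0.38 × 0.49 × 1.85 = 0.3445 m³/s
w_3 = (7.2 − 2.2)/2 = 2.5 m; q_3 = 0.74 × 1.07 × 2.5 = 1.980 m³/s
w_4 = (13.7 − 3.7)/2 = 5 m; q_4 = 0.82 × 1.29 × 5 = 5.289 m³/s
w_5 = (15.7 − 7.2)/2 = 4.25 m; q_5 = 0.69 × 0.77 × 4.25 = 2.258 m³/s
w_6 = (16.8 − 13.7)/2 = 1.55 m; q_6 = 0.57 × 0.53 × 1.55 = 0.4683 m³/s
Stations 1, 7 contribute zero (depth or velocity is 0).
Q = Σ qᵢ = 10.34 m³/s

10.3 m³/s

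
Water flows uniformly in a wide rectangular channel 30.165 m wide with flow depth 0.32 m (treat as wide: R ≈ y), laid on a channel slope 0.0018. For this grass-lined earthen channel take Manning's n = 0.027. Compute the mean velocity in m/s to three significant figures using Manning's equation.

0.735 m/s

A = b·y = 30.165 × 0.32 = 9.653 m²
Wide channel: R ≈ y = 0.32 m
Q = (1/n)·A·R^(2/3)·S^(1/2) = (1/0.027) × 9.653 × 0.3200^(2/3) × 0.0018^(1/2) = 7.096 m³/s
V = Q/A = 7.096/9.653 = 0.7351 m/s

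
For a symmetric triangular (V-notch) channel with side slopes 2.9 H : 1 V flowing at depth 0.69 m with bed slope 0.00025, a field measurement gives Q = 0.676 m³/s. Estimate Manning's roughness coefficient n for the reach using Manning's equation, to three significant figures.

A = z·y² = 2.9×0.69² = 1.381 m²
P = 2y√(1+z²) = 2×0.69×√(1+2.9²) = 4.233 m
R = A/P = 1.381/4.233 = 0.3262 m
n = (1/Q)·A·R^(2/3)·S^(1/2) = (1/0.676) × 1.381 × 0.4738 × 0.01581 = 0.01530

0.0153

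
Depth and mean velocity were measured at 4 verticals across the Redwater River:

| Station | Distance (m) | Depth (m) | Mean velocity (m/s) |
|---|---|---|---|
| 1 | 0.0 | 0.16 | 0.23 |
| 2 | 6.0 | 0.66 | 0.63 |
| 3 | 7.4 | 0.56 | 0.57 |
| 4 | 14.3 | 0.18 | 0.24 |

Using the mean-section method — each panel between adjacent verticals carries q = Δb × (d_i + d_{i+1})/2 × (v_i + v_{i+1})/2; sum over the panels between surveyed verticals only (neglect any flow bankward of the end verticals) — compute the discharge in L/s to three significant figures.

2600 L/s

Panel 1-2: Δb = 6 m, d̄ = (0.16+0.66)/2 = 0.41, v̄ = (0.23+0.63)/2 = 0.43 → q = 6×0.41×0.43 = 1.058 m³/s
Panel 2-3: Δb = 1.4 m, d̄ = (0.66+0.56)/2 = 0.61, v̄ = (0.63+0.57)/2 = 0.6 → q = 1.4×0.61×0.6 = 0.5124 m³/s
Panel 3-4: Δb = 6.9 m, d̄ = (0.56+0.18)/2 = 0.37, v̄ = (0.57+0.24)/2 = 0.405 → q = 6.9×0.37×0.405 = 1.034 m³/s
Q = Σ q = 2.604 m³/s
= 2.604 × 1000 = 2604 L/s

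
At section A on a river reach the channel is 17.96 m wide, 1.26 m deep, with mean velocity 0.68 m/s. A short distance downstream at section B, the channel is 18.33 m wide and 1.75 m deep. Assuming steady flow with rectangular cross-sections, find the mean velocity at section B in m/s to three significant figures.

Q = A₁V₁ = (17.96×1.26) × 0.68 = 15.39 m³/s
A₂ = 18.33 × 1.75 = 32.08 m²
V₂ = Q/A₂ = 15.39/32.08 = 0.4797 m/s

0.480 m/s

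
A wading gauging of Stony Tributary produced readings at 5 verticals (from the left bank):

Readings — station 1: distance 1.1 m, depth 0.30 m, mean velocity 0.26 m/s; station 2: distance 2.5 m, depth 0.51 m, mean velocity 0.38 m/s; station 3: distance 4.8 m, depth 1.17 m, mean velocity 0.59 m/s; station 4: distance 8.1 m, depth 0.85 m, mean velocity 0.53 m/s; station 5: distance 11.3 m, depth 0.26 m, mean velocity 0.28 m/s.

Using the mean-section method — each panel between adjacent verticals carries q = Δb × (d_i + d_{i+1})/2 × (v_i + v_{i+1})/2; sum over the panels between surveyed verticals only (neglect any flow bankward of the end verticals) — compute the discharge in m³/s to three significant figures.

3.70 m³/s

Panel 1-2: Δb = 1.4 m, d̄ = (0.30+0.51)/2 = 0.405, v̄ = (0.26+0.38)/2 = 0.32 → q = 1.4×0.405×0.32 = 0.1814 m³/s
Panel 2-3: Δb = 2.3 m, d̄ = (0.51+1.17)/2 = 0.84, v̄ = (0.38+0.59)/2 = 0.485 → q = 2.3×0.84×0.485 = 0.9370 m³/s
Panel 3-4: Δb = 3.3 m, d̄ = (1.17+0.85)/2 = 1.01, v̄ = (0.59+0.53)/2 = 0.56 → q = 3.3×1.01×0.56 = 1.866 m³/s
Panel 4-5: Δb = 3.2 m, d̄ = (0.85+0.26)/2 = 0.555, v̄ = (0.53+0.28)/2 = 0.405 → q = 3.2×0.555×0.405 = 0.7193 m³/s
Q = Σ q = 3.704 m³/s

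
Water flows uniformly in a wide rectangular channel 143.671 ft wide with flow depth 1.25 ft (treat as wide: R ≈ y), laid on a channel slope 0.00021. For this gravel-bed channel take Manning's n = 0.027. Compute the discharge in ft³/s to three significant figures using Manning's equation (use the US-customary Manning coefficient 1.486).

A = b·y = 143.671 × 1.25 = 179.6 ft²
Wide channel: R ≈ y = 1.25 ft
Q = (1.486/n)·A·R^(2/3)·S^(1/2) = (1.486/0.027) × 179.6 × 1.250^(2/3) × 0.00021^(1/2) = 166.2 ft³/s

166 ft³/s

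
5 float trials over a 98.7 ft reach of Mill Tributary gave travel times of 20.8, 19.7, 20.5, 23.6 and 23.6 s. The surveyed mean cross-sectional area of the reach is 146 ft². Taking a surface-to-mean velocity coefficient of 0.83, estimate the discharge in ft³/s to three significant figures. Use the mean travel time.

553 ft³/s

t̄ = (20.8 + 19.7 + 20.5 + 23.6 + 23.6) / 5 = 21.64 s
v_surface = L / t̄ = 98.7 / 21.64 = 4.561 ft/s
v_mean = 0.83 × 4.561 = 3.786 ft/s
Q = A × v_mean = 146 × 3.786 = 552.7 ft³/s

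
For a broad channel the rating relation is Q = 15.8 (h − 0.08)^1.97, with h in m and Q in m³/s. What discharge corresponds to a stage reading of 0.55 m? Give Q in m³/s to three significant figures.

Q = 15.8 × (0.55 − 0.08)^1.97 = 15.8 × 0.47^1.97 = 3.570 m³/s

3.57 m³/s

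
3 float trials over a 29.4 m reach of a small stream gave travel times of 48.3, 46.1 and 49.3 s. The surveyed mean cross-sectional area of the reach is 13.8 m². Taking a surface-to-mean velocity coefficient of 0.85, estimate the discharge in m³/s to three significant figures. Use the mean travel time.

7.20 m³/s

t̄ = (48.3 + 46.1 + 49.3) / 3 = 47.9 s
v_surface = L / t̄ = 29.4 / 47.9 = 0.6138 m/s
v_mean = 0.85 × 0.6138 = 0.5217 m/s
Q = A × v_mean = 13.8 × 0.5217 = 7.200 m³/s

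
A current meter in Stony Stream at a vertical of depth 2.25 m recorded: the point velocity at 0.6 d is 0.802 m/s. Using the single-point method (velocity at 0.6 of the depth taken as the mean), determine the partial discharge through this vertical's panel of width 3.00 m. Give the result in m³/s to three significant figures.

5.41 m³/s

v̄ = v₀.₆ = 0.802 m/s
q = v̄ × d × w = 0.8020 × 2.25 × 3.00 = 5.414 m³/s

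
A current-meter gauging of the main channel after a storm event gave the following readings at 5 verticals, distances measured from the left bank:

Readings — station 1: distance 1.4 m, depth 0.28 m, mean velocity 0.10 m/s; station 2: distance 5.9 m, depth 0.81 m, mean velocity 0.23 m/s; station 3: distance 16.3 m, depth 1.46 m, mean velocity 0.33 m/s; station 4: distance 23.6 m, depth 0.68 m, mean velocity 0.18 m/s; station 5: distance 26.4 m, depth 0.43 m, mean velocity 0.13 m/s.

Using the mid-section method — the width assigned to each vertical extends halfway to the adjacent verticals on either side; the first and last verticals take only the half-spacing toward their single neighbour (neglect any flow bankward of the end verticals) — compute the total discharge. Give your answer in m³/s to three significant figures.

6.41 m³/s

w_1 = (5.9 − 1.4)/2 = 2.25 m; q_1 = 0.10 × 0.28 × 2.25 = 0.06300 m³/s
w_2 = (16.3 − 1.4)/2 = 7.45 m; q_2 = 0.23 × 0.81 × 7.45 = 1.388 m³/s
w_3 = (23.6 − 5.9)/2 = 8.85 m; q_3 = 0.33 × 1.46 × 8.85 = 4.264 m³/s
w_4 = (26.4 − 16.3)/2 = 5.05 m; q_4 = 0.18 × 0.68 × 5.05 = 0.6181 m³/s
w_5 = (26.4 − 23.6)/2 = 1.4 m; q_5 = 0.13 × 0.43 × 1.4 = 0.07826 m³/s
Q = Σ qᵢ = 6.411 m³/s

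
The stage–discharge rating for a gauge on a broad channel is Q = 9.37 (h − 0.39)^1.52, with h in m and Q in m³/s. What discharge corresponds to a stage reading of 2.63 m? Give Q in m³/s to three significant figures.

31.9 m³/s

Q = 9.37 × (2.63 − 0.39)^1.52 = 9.37 × 2.24^1.52 = 31.92 m³/s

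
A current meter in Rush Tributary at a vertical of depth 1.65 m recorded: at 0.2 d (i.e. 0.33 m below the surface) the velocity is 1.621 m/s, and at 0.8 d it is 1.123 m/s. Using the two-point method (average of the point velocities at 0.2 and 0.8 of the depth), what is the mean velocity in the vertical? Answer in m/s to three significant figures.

1.37 m/s

v̄ = (1.621 + 1.123) / 2 = 1.372 m/s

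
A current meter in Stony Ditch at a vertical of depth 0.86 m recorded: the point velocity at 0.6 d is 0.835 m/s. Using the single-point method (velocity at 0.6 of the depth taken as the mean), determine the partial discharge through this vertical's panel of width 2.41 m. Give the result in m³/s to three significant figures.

v̄ = v₀.₆ = 0.835 m/s
q = v̄ × d × w = 0.8350 × 0.86 × 2.41 = 1.731 m³/s

1.73 m³/s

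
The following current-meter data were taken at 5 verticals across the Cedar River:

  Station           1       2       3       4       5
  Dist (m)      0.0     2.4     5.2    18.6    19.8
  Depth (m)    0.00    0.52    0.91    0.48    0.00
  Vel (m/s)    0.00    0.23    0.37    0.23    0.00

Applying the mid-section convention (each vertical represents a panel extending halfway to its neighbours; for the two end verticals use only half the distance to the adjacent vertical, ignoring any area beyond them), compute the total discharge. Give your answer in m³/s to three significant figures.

3.84 m³/s

w_2 = (5.2 − 0.0)/2 = 2.6 m; q_2 = 0.23 × 0.52 × 2.6 = 0.3110 m³/s
w_3 = (18.6 − 2.4)/2 = 8.1 m; q_3 = 0.37 × 0.91 × 8.1 = 2.727 m³/s
w_4 = (19.8 − 5.2)/2 = 7.3 m; q_4 = 0.23 × 0.48 × 7.3 = 0.8059 m³/s
Stations 1, 5 contribute zero (depth or velocity is 0).
Q = Σ qᵢ = 3.844 m³/s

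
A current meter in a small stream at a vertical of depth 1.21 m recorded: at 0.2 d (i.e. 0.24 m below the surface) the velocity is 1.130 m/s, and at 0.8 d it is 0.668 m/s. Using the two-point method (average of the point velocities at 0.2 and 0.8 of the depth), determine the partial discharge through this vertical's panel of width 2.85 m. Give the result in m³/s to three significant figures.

3.10 m³/s

v̄ = (1.130 + 0.668) / 2 = 0.8990 m/s
q = v̄ × d × w = 0.8990 × 1.21 × 2.85 = 3.100 m³/s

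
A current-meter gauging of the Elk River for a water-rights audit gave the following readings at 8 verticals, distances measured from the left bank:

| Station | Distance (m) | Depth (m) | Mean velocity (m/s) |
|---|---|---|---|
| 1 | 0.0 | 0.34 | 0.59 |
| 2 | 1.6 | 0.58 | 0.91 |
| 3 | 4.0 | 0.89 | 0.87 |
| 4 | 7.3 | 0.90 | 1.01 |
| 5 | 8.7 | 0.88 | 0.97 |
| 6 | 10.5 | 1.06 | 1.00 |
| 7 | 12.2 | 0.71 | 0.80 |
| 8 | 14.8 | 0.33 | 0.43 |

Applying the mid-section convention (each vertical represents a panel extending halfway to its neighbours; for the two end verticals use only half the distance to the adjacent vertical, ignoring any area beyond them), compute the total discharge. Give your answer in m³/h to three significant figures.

36700 m³/h

w_1 = (1.6 − 0.0)/2 = 0.8 m; q_1 = 0.59 × 0.34 × 0.8 = 0.1605 m³/s
w_2 = (4.0 − 0.0)/2 = 2 m; q_2 = 0.91 × 0.58 × 2 = 1.056 m³/s
w_3 = (7.3 − 1.6)/2 = 2.85 m; q_3 = 0.87 × 0.89 × 2.85 = 2.207 m³/s
w_4 = (8.7 − 4.0)/2 = 2.35 m; q_4 = 1.01 × 0.90 × 2.35 = 2.136 m³/s
w_5 = (10.5 − 7.3)/2 = 1.6 m; q_5 = 0.97 × 0.88 × 1.6 = 1.366 m³/s
w_6 = (12.2 − 8.7)/2 = 1.75 m; q_6 = 1.00 × 1.06 × 1.75 = 1.855 m³/s
w_7 = (14.8 − 10.5)/2 = 2.15 m; q_7 = 0.80 × 0.71 × 2.15 = 1.221 m³/s
w_8 = (14.8 − 12.2)/2 = 1.3 m; q_8 = 0.43 × 0.33 × 1.3 = 0.1845 m³/s
Q = Σ qᵢ = 10.19 m³/s
= 10.19 × 3600 = 36670 m³/h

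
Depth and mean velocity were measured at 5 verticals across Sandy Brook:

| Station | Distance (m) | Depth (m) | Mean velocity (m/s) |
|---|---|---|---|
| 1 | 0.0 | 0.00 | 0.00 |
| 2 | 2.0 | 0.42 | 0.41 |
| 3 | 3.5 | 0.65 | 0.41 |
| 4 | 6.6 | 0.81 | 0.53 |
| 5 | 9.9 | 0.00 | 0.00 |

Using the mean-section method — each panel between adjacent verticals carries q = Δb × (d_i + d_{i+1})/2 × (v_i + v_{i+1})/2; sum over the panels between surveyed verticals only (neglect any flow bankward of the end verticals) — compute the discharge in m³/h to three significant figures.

Panel 1-2: Δb = 2 m, d̄ = (0.00+0.42)/2 = 0.21, v̄ = (0.00+0.41)/2 = 0.205 → q = 2×0.21×0.205 = 0.08610 m³/s
Panel 2-3: Δb = 1.5 m, d̄ = (0.42+0.65)/2 = 0.535, v̄ = (0.41+0.41)/2 = 0.41 → q = 1.5×0.535×0.41 = 0.3290 m³/s
Panel 3-4: Δb = 3.1 m, d̄ = (0.65+0.81)/2 = 0.73, v̄ = (0.41+0.53)/2 = 0.47 → q = 3.1×0.73×0.47 = 1.064 m³/s
Panel 4-5: Δb = 3.3 m, d̄ = (0.81+0.00)/2 = 0.405, v̄ = (0.53+0.00)/2 = 0.265 → q = 3.3×0.405×0.265 = 0.3542 m³/s
Q = Σ q = 1.833 m³/s
= 1.833 × 3600 = 6598 m³/h

6600 m³/h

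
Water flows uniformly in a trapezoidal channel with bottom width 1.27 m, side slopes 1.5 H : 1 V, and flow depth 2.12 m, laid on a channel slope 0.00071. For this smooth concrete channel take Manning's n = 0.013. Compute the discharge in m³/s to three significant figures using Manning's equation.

20.1 m³/s

A = (b + z·y)·y = (1.27 + 1.5×2.12)×2.12 = 9.434 m²
P = b + 2y√(1+z²) = 1.27 + 2×2.12×√(1+1.5²) = 8.914 m
R = A/P = 9.434/8.914 = 1.058 m
Q = (1/n)·A·R^(2/3)·S^(1/2) = (1/0.013) × 9.434 × 1.058^(2/3) × 0.00071^(1/2) = 20.08 m³/s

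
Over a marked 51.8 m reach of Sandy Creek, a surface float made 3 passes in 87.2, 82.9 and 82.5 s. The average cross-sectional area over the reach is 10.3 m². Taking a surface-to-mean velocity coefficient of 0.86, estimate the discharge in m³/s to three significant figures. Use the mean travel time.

t̄ = (87.2 + 82.9 + 82.5) / 3 = 84.2 s
v_surface = L / t̄ = 51.8 / 84.2 = 0.6152 m/s
v_mean = 0.86 × 0.6152 = 0.5291 m/s
Q = A × v_mean = 10.3 × 0.5291 = 5.449 m³/s

5.45 m³/s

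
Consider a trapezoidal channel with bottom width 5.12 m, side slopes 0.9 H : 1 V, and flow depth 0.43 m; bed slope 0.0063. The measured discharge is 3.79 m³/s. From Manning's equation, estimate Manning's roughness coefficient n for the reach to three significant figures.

0.0259

A = (b + z·y)·y = (5.12 + 0.9×0.43)×0.43 = 2.368 m²
P = b + 2y√(1+z²) = 5.12 + 2×0.43×√(1+0.9²) = 6.277 m
R = A/P = 2.368/6.277 = 0.3773 m
n = (1/Q)·A·R^(2/3)·S^(1/2) = (1/3.79) × 2.368 × 0.5221 × 0.07937 = 0.02589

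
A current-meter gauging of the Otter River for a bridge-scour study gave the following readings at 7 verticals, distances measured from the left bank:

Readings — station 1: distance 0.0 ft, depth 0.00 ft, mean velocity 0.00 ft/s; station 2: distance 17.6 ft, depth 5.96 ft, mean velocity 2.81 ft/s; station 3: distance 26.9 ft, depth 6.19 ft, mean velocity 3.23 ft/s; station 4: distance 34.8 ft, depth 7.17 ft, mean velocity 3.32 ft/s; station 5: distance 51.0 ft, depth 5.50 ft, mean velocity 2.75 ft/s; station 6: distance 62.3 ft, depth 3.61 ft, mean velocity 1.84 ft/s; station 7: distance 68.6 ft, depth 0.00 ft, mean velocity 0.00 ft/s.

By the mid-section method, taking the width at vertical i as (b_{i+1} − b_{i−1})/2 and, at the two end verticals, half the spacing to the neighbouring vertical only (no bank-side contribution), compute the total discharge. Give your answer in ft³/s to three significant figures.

950 ft³/s

w_2 = (26.9 − 0.0)/2 = 13.45 ft; q_2 = 2.81 × 5.96 × 13.45 = 225.3 ft³/s
w_3 = (34.8 − 17.6)/2 = 8.6 ft; q_3 = 3.23 × 6.19 × 8.6 = 171.9 ft³/s
w_4 = (51.0 − 26.9)/2 = 12.05 ft; q_4 = 3.32 × 7.17 × 12.05 = 286.8 ft³/s
w_5 = (62.3 − 34.8)/2 = 13.75 ft; q_5 = 2.75 × 5.50 × 13.75 = 208.0 ft³/s
w_6 = (68.6 − 51.0)/2 = 8.8 ft; q_6 = 1.84 × 3.61 × 8.8 = 58.45 ft³/s
Stations 1, 7 contribute zero (depth or velocity is 0).
Q = Σ qᵢ = 950.5 ft³/s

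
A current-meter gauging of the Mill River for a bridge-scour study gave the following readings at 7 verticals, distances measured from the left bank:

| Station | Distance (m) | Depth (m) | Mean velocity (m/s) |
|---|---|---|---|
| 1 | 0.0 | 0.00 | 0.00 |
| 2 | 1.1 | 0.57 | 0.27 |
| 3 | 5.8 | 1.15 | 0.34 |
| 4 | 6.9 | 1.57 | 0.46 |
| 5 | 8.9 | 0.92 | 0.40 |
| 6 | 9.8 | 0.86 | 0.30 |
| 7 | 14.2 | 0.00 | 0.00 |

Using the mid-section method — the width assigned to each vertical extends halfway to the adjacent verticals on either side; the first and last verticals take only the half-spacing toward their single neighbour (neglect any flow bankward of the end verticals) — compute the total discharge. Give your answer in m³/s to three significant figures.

w_2 = (5.8 − 0.0)/2 = 2.9 m; q_2 = 0.27 × 0.57 × 2.9 = 0.4463 m³/s
w_3 = (6.9 − 1.1)/2 = 2.9 m; q_3 = 0.34 × 1.15 × 2.9 = 1.134 m³/s
w_4 = (8.9 − 5.8)/2 = 1.55 m; q_4 = 0.46 × 1.57 × 1.55 = 1.119 m³/s
w_5 = (9.8 − 6.9)/2 = 1.45 m; q_5 = 0.40 × 0.92 × 1.45 = 0.5336 m³/s
w_6 = (14.2 − 8.9)/2 = 2.65 m; q_6 = 0.30 × 0.86 × 2.65 = 0.6837 m³/s
Stations 1, 7 contribute zero (depth or velocity is 0).
Q = Σ qᵢ = 3.917 m³/s

3.92 m³/s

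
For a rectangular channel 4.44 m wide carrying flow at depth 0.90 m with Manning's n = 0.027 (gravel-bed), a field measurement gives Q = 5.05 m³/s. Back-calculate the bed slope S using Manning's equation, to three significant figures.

A = b·y = 4.44 × 0.90 = 3.996 m²
P = b + 2y = 4.44 + 2×0.90 = 6.240 m
R = A/P = 3.996/6.240 = 0.6404 m
S = (Q·n / (1·A·R^(2/3)))² = (5.05×0.027 / (1×3.996×0.7430))² = 0.002109

0.00211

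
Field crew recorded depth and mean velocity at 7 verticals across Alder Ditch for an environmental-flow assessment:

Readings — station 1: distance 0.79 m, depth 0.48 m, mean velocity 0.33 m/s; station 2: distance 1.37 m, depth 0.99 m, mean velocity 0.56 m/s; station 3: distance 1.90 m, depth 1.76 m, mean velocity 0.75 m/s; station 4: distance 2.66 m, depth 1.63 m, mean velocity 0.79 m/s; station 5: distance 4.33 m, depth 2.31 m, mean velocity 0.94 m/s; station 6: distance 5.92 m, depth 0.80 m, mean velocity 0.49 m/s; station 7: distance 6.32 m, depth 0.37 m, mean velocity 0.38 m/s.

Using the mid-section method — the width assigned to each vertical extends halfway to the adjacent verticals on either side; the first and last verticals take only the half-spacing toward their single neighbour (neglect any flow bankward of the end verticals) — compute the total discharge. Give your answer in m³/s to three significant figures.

w_1 = (1.37 − 0.79)/2 = 0.29 m; q_1 = 0.33 × 0.48 × 0.29 = 0.04594 m³/s
w_2 = (1.90 − 0.79)/2 = 0.555 m; q_2 = 0.56 × 0.99 × 0.555 = 0.3077 m³/s
w_3 = (2.66 − 1.37)/2 = 0.645 m; q_3 = 0.75 × 1.76 × 0.645 = 0.8514 m³/s
w_4 = (4.33 − 1.90)/2 = 1.215 m; q_4 = 0.79 × 1.63 × 1.215 = 1.565 m³/s
w_5 = (5.92 − 2.66)/2 = 1.63 m; q_5 = 0.94 × 2.31 × 1.63 = 3.539 m³/s
w_6 = (6.32 − 4.33)/2 = 0.995 m; q_6 = 0.49 × 0.80 × 0.995 = 0.3900 m³/s
w_7 = (6.32 − 5.92)/2 = 0.2 m; q_7 = 0.38 × 0.37 × 0.2 = 0.02812 m³/s
Q = Σ qᵢ = 6.727 m³/s

6.73 m³/s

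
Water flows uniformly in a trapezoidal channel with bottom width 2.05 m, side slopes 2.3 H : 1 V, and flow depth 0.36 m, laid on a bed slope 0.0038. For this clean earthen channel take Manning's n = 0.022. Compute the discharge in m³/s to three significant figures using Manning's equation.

A = (b + z·y)·y = (2.05 + 2.3×0.36)×0.36 = 1.036 m²
P = b + 2y√(1+z²) = 2.05 + 2×0.36×√(1+2.3²) = 3.856 m
R = A/P = 1.036/3.856 = 0.2687 m
Q = (1/n)·A·R^(2/3)·S^(1/2) = (1/0.022) × 1.036 × 0.2687^(2/3) × 0.0038^(1/2) = 1.209 m³/s

1.21 m³/s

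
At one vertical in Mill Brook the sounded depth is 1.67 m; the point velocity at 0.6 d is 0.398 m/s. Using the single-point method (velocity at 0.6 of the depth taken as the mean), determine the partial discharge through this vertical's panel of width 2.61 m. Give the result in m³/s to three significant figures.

1.73 m³/s

v̄ = v₀.₆ = 0.398 m/s
q = v̄ × d × w = 0.3980 × 1.67 × 2.61 = 1.735 m³/s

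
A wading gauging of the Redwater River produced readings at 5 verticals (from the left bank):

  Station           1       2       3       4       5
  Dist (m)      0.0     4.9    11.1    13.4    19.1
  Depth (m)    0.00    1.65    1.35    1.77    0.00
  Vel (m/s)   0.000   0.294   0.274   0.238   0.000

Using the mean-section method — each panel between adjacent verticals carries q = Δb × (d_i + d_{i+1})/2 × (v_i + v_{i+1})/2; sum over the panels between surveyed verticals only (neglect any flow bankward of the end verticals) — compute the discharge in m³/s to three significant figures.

Panel 1-2: Δb = 4.9 m, d̄ = (0.00+1.65)/2 = 0.825, v̄ = (0.000+0.294)/2 = 0.147 → q = 4.9×0.825×0.147 = 0.5942 m³/s
Panel 2-3: Δb = 6.2 m, d̄ = (1.65+1.35)/2 = 1.5, v̄ = (0.294+0.274)/2 = 0.284 → q = 6.2×1.5×0.284 = 2.641 m³/s
Panel 3-4: Δb = 2.3 m, d̄ = (1.35+1.77)/2 = 1.56, v̄ = (0.274+0.238)/2 = 0.256 → q = 2.3×1.56×0.256 = 0.9185 m³/s
Panel 4-5: Δb = 5.7 m, d̄ = (1.77+0.00)/2 = 0.885, v̄ = (0.238+0.000)/2 = 0.119 → q = 5.7×0.885×0.119 = 0.6003 m³/s
Q = Σ q = 4.754 m³/s

4.75 m³/s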